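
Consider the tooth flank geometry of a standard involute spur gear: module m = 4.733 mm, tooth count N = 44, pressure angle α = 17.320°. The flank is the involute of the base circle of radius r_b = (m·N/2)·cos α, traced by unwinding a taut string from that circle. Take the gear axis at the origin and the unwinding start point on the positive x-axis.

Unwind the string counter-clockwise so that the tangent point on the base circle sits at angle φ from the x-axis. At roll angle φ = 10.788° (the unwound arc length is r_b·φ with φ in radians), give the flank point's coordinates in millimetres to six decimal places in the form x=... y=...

pitch radius r_p = m·N/2 = 4.733·44/2 = 104.126000
base radius r_b = r_p·cos α = 104.126000·cos 17.320° = 99.404608
roll angle φ = 10.788° = 0.18828612 rad
x = r_b·(cos φ + φ·sin φ) = 99.404608·(0.98232647 + 0.18828612·0.18717558) = 101.151052
y = r_b·(sin φ − φ·cos φ) = 99.404608·(0.18717558 − 0.18828612·0.98232647) = 0.220394

x=101.151052 y=0.220394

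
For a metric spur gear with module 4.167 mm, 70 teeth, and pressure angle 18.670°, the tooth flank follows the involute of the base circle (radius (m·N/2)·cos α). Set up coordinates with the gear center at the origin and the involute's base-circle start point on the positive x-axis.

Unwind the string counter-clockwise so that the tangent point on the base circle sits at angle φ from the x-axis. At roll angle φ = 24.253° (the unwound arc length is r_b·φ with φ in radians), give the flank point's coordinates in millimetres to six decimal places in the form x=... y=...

pitch radius r_p = m·N/2 = 4.167·70/2 = 145.845000
base radius r_b = r_p·cos α = 145.845000·cos 18.670° = 138.170347
roll angle φ = 24.253° = 0.42329470 rad
x = r_b·(cos φ + φ·sin φ) = 138.170347·(0.91174054 + 0.42329470·0.41076659) = 149.999920
y = r_b·(sin φ − φ·cos φ) = 138.170347·(0.41076659 − 0.42329470·0.91174054) = 3.430998

x=149.999920 y=3.430998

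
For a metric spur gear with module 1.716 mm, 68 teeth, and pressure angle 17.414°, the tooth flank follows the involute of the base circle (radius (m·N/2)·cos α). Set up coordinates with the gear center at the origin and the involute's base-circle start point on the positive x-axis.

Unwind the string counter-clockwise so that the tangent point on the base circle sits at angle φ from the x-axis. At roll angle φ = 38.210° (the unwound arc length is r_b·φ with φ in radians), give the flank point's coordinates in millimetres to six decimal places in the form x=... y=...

x=66.706551 y=5.262879

pitch radius r_p = m·N/2 = 1.716·68/2 = 58.344000
base radius r_b = r_p·cos α = 58.344000·cos 17.414° = 55.669933
roll angle φ = 38.210° = 0.66689031 rad
x = r_b·(cos φ + φ·sin φ) = 55.669933·(0.78574895 + 0.66689031·0.61854554) = 66.706551
y = r_b·(sin φ − φ·cos φ) = 55.669933·(0.61854554 − 0.66689031·0.78574895) = 5.262879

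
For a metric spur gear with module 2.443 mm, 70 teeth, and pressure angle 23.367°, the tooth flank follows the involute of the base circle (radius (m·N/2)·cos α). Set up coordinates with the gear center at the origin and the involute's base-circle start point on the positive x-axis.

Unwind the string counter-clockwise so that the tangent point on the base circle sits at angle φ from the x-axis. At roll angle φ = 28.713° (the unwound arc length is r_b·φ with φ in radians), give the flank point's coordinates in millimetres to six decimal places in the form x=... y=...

x=87.738089 y=3.210899

pitch radius r_p = m·N/2 = 2.443·70/2 = 85.505000
base radius r_b = r_p·cos α = 85.505000·cos 23.367° = 78.492155
roll angle φ = 28.713° = 0.50113639 rad
x = r_b·(cos φ + φ·sin φ) = 78.492155·(0.87703718 + 0.50113639·0.48042250) = 87.738089
y = r_b·(sin φ − φ·cos φ) = 78.492155·(0.48042250 − 0.50113639·0.87703718) = 3.210899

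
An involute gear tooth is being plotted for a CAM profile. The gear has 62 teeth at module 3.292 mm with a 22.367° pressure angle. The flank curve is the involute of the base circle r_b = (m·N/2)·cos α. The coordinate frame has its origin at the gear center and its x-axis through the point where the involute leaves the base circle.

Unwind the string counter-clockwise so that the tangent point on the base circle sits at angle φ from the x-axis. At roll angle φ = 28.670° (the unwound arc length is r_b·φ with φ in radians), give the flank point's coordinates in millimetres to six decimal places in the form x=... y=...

pitch radius r_p = m·N/2 = 3.292·62/2 = 102.052000
base radius r_b = r_p·cos α = 102.052000·cos 22.367° = 94.374155
roll angle φ = 28.670° = 0.50038590 rad
x = r_b·(cos φ + φ·sin φ) = 94.374155·(0.87739749 + 0.50038590·0.47976416) = 105.459787
y = r_b·(sin φ − φ·cos φ) = 94.374155·(0.47976416 − 0.50038590·0.87739749) = 3.843560

x=105.459787 y=3.843560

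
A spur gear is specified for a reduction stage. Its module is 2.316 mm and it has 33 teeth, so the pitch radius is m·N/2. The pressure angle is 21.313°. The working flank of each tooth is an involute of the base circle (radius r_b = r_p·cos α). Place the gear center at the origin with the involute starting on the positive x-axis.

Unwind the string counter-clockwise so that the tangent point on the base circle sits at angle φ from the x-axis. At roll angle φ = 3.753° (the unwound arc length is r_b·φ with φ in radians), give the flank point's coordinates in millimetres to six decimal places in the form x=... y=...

pitch radius r_p = m·N/2 = 2.316·33/2 = 38.214000
base radius r_b = r_p·cos α = 38.214000·cos 21.313° = 35.600498
roll angle φ = 3.753° = 0.06550221 rad
x = r_b·(cos φ + φ·sin φ) = 35.600498·(0.99785550 + 0.06550221·0.06545538) = 35.676789
y = r_b·(sin φ − φ·cos φ) = 35.600498·(0.06545538 − 0.06550221·0.99785550) = 0.003334

x=35.676789 y=0.003334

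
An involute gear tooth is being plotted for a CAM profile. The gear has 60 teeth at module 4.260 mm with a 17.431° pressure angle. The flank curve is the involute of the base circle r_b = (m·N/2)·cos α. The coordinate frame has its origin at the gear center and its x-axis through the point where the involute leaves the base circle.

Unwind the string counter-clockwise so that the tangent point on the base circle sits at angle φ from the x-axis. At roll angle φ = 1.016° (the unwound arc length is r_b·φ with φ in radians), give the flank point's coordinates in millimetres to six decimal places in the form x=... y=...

pitch radius r_p = m·N/2 = 4.260·60/2 = 127.800000
base radius r_b = r_p·cos α = 127.800000·cos 17.431° = 121.931219
roll angle φ = 1.016° = 0.01773255 rad
x = r_b·(cos φ + φ·sin φ) = 121.931219·(0.99984278 + 0.01773255·0.01773162) = 121.950387
y = r_b·(sin φ − φ·cos φ) = 121.931219·(0.01773162 − 0.01773255·0.99984278) = 0.000227

x=121.950387 y=0.000227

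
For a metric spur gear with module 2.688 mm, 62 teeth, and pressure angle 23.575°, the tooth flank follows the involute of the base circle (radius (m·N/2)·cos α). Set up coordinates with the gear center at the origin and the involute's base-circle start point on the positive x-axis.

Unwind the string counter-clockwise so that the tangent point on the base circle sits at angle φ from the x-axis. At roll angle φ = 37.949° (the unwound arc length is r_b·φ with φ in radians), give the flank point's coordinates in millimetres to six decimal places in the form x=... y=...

pitch radius r_p = m·N/2 = 2.688·62/2 = 83.328000
base radius r_b = r_p·cos α = 83.328000·cos 23.575° = 76.373222
roll angle φ = 37.949° = 0.66233500 rad
x = r_b·(cos φ + φ·sin φ) = 76.373222·(0.78855845 + 0.66233500·0.61495981) = 91.332282
y = r_b·(sin φ − φ·cos φ) = 76.373222·(0.61495981 − 0.66233500·0.78855845) = 7.077503

x=91.332282 y=7.077503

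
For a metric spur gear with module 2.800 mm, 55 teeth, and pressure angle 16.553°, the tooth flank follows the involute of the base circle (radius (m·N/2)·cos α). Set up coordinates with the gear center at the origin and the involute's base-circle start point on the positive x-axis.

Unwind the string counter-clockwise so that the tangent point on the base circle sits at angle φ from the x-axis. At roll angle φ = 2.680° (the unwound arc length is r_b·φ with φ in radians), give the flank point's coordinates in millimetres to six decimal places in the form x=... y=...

x=73.889557 y=0.002517

pitch radius r_p = m·N/2 = 2.800·55/2 = 77.000000
base radius r_b = r_p·cos α = 77.000000·cos 16.553° = 73.808858
roll angle φ = 2.680° = 0.04677482 rad
x = r_b·(cos φ + φ·sin φ) = 73.808858·(0.99890626 + 0.04677482·0.04675777) = 73.889557
y = r_b·(sin φ − φ·cos φ) = 73.808858·(0.04675777 − 0.04677482·0.99890626) = 0.002517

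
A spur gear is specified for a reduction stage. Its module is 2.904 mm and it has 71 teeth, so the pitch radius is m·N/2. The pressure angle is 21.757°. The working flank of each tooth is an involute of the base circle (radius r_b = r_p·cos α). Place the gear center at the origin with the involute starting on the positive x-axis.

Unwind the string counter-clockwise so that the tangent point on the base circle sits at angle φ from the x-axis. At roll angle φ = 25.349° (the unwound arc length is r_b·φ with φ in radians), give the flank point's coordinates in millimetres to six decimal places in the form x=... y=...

x=104.665376 y=2.710186

pitch radius r_p = m·N/2 = 2.904·71/2 = 103.092000
base radius r_b = r_p·cos α = 103.092000·cos 21.757° = 95.748167
roll angle φ = 25.349° = 0.44242351 rad
x = r_b·(cos φ + φ·sin φ) = 95.748167·(0.90371674 + 0.44242351·0.42813089) = 104.665376
y = r_b·(sin φ − φ·cos φ) = 95.748167·(0.42813089 − 0.44242351·0.90371674) = 2.710186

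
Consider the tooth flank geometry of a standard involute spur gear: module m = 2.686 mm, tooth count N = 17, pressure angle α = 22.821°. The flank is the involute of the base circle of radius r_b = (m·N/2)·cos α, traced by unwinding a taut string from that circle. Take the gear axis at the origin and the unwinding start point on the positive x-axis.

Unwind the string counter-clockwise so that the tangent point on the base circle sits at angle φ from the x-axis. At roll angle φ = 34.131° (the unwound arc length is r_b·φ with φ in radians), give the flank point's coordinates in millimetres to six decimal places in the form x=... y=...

pitch radius r_p = m·N/2 = 2.686·17/2 = 22.831000
base radius r_b = r_p·cos α = 22.831000·cos 22.821° = 21.043813
roll angle φ = 34.131° = 0.59569833 rad
x = r_b·(cos φ + φ·sin φ) = 21.043813·(0.82775688 + 0.59569833·0.56108694) = 24.452815
y = r_b·(sin φ − φ·cos φ) = 21.043813·(0.56108694 − 0.59569833·0.82775688) = 1.430844

x=24.452815 y=1.430844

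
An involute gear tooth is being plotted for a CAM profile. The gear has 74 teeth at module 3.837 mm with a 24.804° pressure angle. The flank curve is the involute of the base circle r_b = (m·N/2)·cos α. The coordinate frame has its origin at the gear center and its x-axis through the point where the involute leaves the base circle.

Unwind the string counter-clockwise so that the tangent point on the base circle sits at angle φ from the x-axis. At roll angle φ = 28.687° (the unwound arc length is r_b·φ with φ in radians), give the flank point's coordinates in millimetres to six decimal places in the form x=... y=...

x=144.026818 y=5.257737

pitch radius r_p = m·N/2 = 3.837·74/2 = 141.969000
base radius r_b = r_p·cos α = 141.969000·cos 24.804° = 128.872103
roll angle φ = 28.687° = 0.50068260 rad
x = r_b·(cos φ + φ·sin φ) = 128.872103·(0.87725510 + 0.50068260·0.48002447) = 144.026818
y = r_b·(sin φ − φ·cos φ) = 128.872103·(0.48002447 − 0.50068260·0.87725510) = 5.257737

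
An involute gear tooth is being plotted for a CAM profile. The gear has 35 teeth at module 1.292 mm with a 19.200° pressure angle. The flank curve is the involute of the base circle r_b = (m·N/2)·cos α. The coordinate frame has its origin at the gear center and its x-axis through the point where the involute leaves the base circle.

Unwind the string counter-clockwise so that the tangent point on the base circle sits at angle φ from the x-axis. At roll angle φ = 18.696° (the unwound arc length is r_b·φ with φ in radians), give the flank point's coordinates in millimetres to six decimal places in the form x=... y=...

pitch radius r_p = m·N/2 = 1.292·35/2 = 22.610000
base radius r_b = r_p·cos α = 22.610000·cos 19.200° = 21.352350
roll angle φ = 18.696° = 0.32630676 rad
x = r_b·(cos φ + φ·sin φ) = 21.352350·(0.94723266 + 0.32630676·0.32054686) = 22.459026
y = r_b·(sin φ − φ·cos φ) = 21.352350·(0.32054686 − 0.32630676·0.94723266) = 0.244665

x=22.459026 y=0.244665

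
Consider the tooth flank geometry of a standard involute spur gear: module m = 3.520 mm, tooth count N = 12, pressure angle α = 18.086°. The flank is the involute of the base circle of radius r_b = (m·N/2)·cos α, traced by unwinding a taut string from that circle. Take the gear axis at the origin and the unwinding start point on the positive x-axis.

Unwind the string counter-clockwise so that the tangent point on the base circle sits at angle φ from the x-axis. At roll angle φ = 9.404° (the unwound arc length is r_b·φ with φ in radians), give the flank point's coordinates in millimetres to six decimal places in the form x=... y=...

x=20.345096 y=0.029510

pitch radius r_p = m·N/2 = 3.520·12/2 = 21.120000
base radius r_b = r_p·cos α = 21.120000·cos 18.086° = 20.076495
roll angle φ = 9.404° = 0.16413076 rad
x = r_b·(cos φ + φ·sin φ) = 20.076495·(0.98656076 + 0.16413076·0.16339484) = 20.345096
y = r_b·(sin φ − φ·cos φ) = 20.076495·(0.16339484 − 0.16413076·0.98656076) = 0.029510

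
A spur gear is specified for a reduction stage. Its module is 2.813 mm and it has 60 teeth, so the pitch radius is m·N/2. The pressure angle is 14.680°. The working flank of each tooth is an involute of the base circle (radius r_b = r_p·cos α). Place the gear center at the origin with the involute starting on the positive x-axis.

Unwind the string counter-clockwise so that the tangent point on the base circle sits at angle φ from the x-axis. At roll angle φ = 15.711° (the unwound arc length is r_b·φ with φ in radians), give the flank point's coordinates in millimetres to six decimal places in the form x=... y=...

x=84.646836 y=0.556840

pitch radius r_p = m·N/2 = 2.813·60/2 = 84.390000
base radius r_b = r_p·cos α = 84.390000·cos 14.680° = 81.635196
roll angle φ = 15.711° = 0.27420868 rad
x = r_b·(cos φ + φ·sin φ) = 81.635196·(0.96263978 + 0.27420868·0.27078526) = 84.646836
y = r_b·(sin φ − φ·cos φ) = 81.635196·(0.27078526 − 0.27420868·0.96263978) = 0.556840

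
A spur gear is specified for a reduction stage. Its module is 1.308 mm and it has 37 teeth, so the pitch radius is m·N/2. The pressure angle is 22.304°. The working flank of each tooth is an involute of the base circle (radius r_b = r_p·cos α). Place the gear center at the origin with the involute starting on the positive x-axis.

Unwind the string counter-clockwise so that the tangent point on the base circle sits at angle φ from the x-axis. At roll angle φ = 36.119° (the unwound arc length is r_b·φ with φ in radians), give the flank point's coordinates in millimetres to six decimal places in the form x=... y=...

pitch radius r_p = m·N/2 = 1.308·37/2 = 24.198000
base radius r_b = r_p·cos α = 24.198000·cos 22.304° = 22.387584
roll angle φ = 36.119° = 0.63039547 rad
x = r_b·(cos φ + φ·sin φ) = 22.387584·(0.80779445 + 0.63039547·0.58946426) = 26.403694
y = r_b·(sin φ − φ·cos φ) = 22.387584·(0.58946426 − 0.63039547·0.80779445) = 1.796252

x=26.403694 y=1.796252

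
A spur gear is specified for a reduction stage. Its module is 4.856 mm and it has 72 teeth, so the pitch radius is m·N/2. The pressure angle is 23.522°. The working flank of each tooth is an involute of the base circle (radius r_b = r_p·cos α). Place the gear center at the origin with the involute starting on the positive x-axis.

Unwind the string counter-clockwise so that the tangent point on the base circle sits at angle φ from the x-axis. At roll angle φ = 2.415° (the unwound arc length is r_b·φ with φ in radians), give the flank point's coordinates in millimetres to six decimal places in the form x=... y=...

pitch radius r_p = m·N/2 = 4.856·72/2 = 174.816000
base radius r_b = r_p·cos α = 174.816000·cos 23.522° = 160.289996
roll angle φ = 2.415° = 0.04214970 rad
x = r_b·(cos φ + φ·sin φ) = 160.289996·(0.99911183 + 0.04214970·0.04213722) = 160.432318
y = r_b·(sin φ − φ·cos φ) = 160.289996·(0.04213722 − 0.04214970·0.99911183) = 0.004000

x=160.432318 y=0.004000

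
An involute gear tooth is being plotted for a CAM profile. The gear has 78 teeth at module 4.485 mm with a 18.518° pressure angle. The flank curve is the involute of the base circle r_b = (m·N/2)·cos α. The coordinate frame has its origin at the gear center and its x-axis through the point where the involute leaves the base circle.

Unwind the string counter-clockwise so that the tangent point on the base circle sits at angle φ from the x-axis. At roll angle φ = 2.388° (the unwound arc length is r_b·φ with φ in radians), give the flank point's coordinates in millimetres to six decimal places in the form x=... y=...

pitch radius r_p = m·N/2 = 4.485·78/2 = 174.915000
base radius r_b = r_p·cos α = 174.915000·cos 18.518° = 165.858588
roll angle φ = 2.388° = 0.04167846 rad
x = r_b·(cos φ + φ·sin φ) = 165.858588·(0.99913158 + 0.04167846·0.04166640) = 166.002581
y = r_b·(sin φ − φ·cos φ) = 165.858588·(0.04166640 − 0.04167846·0.99913158) = 0.004002

x=166.002581 y=0.004002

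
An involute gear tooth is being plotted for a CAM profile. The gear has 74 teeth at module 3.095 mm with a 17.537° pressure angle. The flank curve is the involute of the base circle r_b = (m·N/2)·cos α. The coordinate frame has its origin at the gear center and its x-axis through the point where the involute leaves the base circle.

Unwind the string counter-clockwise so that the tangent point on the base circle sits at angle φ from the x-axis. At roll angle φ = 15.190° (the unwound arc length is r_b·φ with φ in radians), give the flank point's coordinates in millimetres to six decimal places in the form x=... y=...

pitch radius r_p = m·N/2 = 3.095·74/2 = 114.515000
base radius r_b = r_p·cos α = 114.515000·cos 17.537° = 109.192636
roll angle φ = 15.190° = 0.26511551 rad
x = r_b·(cos φ + φ·sin φ) = 109.192636·(0.96506224 + 0.26511551·0.26202075) = 112.962840
y = r_b·(sin φ − φ·cos φ) = 109.192636·(0.26202075 − 0.26511551·0.96506224) = 0.673476

x=112.962840 y=0.673476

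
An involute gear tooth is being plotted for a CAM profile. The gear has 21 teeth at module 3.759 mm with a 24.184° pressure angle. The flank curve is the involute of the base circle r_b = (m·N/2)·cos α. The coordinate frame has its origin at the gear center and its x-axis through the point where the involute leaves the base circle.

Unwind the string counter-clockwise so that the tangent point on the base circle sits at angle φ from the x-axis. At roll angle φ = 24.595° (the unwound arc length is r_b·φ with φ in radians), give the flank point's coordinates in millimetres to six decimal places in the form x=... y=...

pitch radius r_p = m·N/2 = 3.759·21/2 = 39.469500
base radius r_b = r_p·cos α = 39.469500·cos 24.184° = 36.005442
roll angle φ = 24.595° = 0.42926373 rad
x = r_b·(cos φ + φ·sin φ) = 36.005442·(0.90927243 + 0.42926373·0.41620144) = 39.171494
y = r_b·(sin φ − φ·cos φ) = 36.005442·(0.41620144 − 0.42926373·0.90927243) = 0.931957

x=39.171494 y=0.931957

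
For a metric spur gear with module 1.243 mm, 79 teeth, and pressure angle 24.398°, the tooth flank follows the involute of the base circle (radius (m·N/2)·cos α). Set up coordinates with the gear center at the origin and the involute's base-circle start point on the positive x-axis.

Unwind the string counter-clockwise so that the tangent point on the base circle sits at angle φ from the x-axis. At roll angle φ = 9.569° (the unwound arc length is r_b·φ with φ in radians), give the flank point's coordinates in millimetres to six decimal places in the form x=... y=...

pitch radius r_p = m·N/2 = 1.243·79/2 = 49.098500
base radius r_b = r_p·cos α = 49.098500·cos 24.398° = 44.713910
roll angle φ = 9.569° = 0.16701056 rad
x = r_b·(cos φ + φ·sin φ) = 44.713910·(0.98608612 + 0.16701056·0.16623525) = 45.333160
y = r_b·(sin φ − φ·cos φ) = 44.713910·(0.16623525 − 0.16701056·0.98608612) = 0.069237

x=45.333160 y=0.069237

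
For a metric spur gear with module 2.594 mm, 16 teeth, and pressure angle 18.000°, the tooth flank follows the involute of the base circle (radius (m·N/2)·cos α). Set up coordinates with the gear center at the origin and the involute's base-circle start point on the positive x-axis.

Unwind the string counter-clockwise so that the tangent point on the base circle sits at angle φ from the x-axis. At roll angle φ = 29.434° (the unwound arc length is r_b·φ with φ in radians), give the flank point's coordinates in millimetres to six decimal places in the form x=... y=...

x=22.171295 y=0.868600

pitch radius r_p = m·N/2 = 2.594·16/2 = 20.752000
base radius r_b = r_p·cos α = 20.752000·cos 18.000° = 19.736325
roll angle φ = 29.434° = 0.51372021 rad
x = r_b·(cos φ + φ·sin φ) = 19.736325·(0.87092235 + 0.51372021·0.49142066) = 22.171295
y = r_b·(sin φ − φ·cos φ) = 19.736325·(0.49142066 − 0.51372021·0.87092235) = 0.868600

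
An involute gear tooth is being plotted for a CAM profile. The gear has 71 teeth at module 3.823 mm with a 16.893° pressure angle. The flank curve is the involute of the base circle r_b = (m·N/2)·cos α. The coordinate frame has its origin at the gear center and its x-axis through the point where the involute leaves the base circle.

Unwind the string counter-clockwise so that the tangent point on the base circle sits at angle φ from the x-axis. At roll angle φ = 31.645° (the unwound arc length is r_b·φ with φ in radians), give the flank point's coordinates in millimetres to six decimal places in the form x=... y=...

x=148.181781 y=7.072876

pitch radius r_p = m·N/2 = 3.823·71/2 = 135.716500
base radius r_b = r_p·cos α = 135.716500·cos 16.893° = 129.860210
roll angle φ = 31.645° = 0.55230944 rad
x = r_b·(cos φ + φ·sin φ) = 129.860210·(0.85131513 + 0.55230944·0.52465469) = 148.181781
y = r_b·(sin φ − φ·cos φ) = 129.860210·(0.52465469 − 0.55230944·0.85131513) = 7.072876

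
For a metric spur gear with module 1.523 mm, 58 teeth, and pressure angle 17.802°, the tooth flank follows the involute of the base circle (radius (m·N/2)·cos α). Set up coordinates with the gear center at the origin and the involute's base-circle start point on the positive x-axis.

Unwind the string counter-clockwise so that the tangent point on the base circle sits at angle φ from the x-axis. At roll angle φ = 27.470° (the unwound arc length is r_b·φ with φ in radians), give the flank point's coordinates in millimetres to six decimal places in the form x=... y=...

x=46.611170 y=1.509593

pitch radius r_p = m·N/2 = 1.523·58/2 = 44.167000
base radius r_b = r_p·cos α = 44.167000·cos 17.802° = 42.052228
roll angle φ = 27.470° = 0.47944195 rad
x = r_b·(cos φ + φ·sin φ) = 42.052228·(0.88725248 + 0.47944195·0.46128411) = 46.611170
y = r_b·(sin φ − φ·cos φ) = 42.052228·(0.46128411 − 0.47944195·0.88725248) = 1.509593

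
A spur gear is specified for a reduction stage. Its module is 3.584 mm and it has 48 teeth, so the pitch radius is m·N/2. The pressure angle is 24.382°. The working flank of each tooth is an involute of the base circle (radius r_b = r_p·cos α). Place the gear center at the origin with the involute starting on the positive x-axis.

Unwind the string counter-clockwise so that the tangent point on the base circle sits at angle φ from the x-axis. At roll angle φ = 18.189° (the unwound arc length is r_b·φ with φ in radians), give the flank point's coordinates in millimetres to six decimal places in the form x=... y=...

pitch radius r_p = m·N/2 = 3.584·48/2 = 86.016000
base radius r_b = r_p·cos α = 86.016000·cos 24.382° = 78.344525
roll angle φ = 18.189° = 0.31745794 rad
x = r_b·(cos φ + φ·sin φ) = 78.344525·(0.95003200 + 0.31745794·0.31215253) = 82.193380
y = r_b·(sin φ − φ·cos φ) = 78.344525·(0.31215253 − 0.31745794·0.95003200) = 0.827109

x=82.193380 y=0.827109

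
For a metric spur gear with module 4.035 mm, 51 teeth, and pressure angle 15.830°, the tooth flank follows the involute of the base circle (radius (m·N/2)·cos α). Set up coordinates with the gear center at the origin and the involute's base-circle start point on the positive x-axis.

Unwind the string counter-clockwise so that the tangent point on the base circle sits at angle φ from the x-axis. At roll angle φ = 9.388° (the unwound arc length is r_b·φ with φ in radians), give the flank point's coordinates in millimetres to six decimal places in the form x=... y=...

pitch radius r_p = m·N/2 = 4.035·51/2 = 102.892500
base radius r_b = r_p·cos α = 102.892500·cos 15.830° = 98.990332
roll angle φ = 9.388° = 0.16385151 rad
x = r_b·(cos φ + φ·sin φ) = 98.990332·(0.98660635 + 0.16385151·0.16311933) = 100.310239
y = r_b·(sin φ − φ·cos φ) = 98.990332·(0.16311933 − 0.16385151·0.98660635) = 0.144763

x=100.310239 y=0.144763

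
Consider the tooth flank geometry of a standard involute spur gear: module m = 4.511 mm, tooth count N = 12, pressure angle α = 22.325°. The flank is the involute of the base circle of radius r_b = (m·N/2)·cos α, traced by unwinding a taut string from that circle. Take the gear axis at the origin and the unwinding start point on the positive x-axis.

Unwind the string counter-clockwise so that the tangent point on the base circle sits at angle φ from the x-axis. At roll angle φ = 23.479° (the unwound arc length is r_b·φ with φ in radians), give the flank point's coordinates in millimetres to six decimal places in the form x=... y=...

x=27.051993 y=0.564710

pitch radius r_p = m·N/2 = 4.511·12/2 = 27.066000
base radius r_b = r_p·cos α = 27.066000·cos 22.325° = 25.037243
roll angle φ = 23.479° = 0.40978586 rad
x = r_b·(cos φ + φ·sin φ) = 25.037243·(0.91720616 + 0.40978586·0.39841292) = 27.051993
y = r_b·(sin φ − φ·cos φ) = 25.037243·(0.39841292 − 0.40978586·0.91720616) = 0.564710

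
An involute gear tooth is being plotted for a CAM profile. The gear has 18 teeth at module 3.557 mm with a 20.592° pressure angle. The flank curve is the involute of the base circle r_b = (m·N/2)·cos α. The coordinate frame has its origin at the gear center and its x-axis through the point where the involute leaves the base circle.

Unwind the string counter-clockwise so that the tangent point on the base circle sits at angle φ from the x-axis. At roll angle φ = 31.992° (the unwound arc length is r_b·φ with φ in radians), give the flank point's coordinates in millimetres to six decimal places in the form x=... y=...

pitch radius r_p = m·N/2 = 3.557·18/2 = 32.013000
base radius r_b = r_p·cos α = 32.013000·cos 20.592° = 29.967646
roll angle φ = 31.992° = 0.55836573 rad
x = r_b·(cos φ + φ·sin φ) = 29.967646·(0.84812208 + 0.55836573·0.52980085) = 34.281331
y = r_b·(sin φ − φ·cos φ) = 29.967646·(0.52980085 − 0.55836573·0.84812208) = 1.685337

x=34.281331 y=1.685337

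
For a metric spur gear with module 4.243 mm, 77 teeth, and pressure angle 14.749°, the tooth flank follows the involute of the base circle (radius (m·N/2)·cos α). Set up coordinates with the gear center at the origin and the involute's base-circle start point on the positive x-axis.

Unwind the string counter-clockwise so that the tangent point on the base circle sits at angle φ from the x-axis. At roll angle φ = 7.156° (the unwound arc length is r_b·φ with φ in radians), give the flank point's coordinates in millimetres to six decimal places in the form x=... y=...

pitch radius r_p = m·N/2 = 4.243·77/2 = 163.355500
base radius r_b = r_p·cos α = 163.355500·cos 14.749° = 157.972999
roll angle φ = 7.156° = 0.12489576 rad
x = r_b·(cos φ + φ·sin φ) = 157.972999·(0.99221066 + 0.12489576·0.12457131) = 159.200305
y = r_b·(sin φ − φ·cos φ) = 157.972999·(0.12457131 − 0.12489576·0.99221066) = 0.102430

x=159.200305 y=0.102430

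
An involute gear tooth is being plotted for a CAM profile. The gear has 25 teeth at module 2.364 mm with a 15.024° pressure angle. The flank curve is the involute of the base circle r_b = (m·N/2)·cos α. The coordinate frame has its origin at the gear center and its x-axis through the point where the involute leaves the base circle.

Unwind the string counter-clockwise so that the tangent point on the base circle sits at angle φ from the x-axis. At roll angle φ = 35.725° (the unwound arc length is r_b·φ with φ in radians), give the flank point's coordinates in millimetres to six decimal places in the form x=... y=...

x=33.560034 y=2.217690

pitch radius r_p = m·N/2 = 2.364·25/2 = 29.550000
base radius r_b = r_p·cos α = 29.550000·cos 15.024° = 28.539902
roll angle φ = 35.725° = 0.62351888 rad
x = r_b·(cos φ + φ·sin φ) = 28.539902·(0.81182883 + 0.62351888·0.58389549) = 33.560034
y = r_b·(sin φ − φ·cos φ) = 28.539902·(0.58389549 − 0.62351888·0.81182883) = 2.217690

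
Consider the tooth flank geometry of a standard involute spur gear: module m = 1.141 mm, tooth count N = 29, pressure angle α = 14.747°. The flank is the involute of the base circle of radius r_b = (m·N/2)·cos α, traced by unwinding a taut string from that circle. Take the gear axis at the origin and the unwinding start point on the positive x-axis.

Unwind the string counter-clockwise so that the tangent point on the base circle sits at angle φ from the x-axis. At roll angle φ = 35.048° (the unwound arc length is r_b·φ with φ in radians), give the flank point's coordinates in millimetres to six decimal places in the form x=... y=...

pitch radius r_p = m·N/2 = 1.141·29/2 = 16.544500
base radius r_b = r_p·cos α = 16.544500·cos 14.747° = 15.999512
roll angle φ = 35.048° = 0.61170300 rad
x = r_b·(cos φ + φ·sin φ) = 15.999512·(0.81867124 + 0.61170300·0.57426249) = 18.718618
y = r_b·(sin φ − φ·cos φ) = 15.999512·(0.57426249 − 0.61170300·0.81867124) = 1.175626

x=18.718618 y=1.175626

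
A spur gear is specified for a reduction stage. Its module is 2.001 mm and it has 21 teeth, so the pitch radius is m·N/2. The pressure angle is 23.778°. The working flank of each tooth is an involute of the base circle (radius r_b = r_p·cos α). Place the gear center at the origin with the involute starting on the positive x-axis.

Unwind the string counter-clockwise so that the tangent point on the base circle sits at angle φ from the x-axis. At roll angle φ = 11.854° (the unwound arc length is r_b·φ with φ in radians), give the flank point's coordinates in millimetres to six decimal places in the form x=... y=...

pitch radius r_p = m·N/2 = 2.001·21/2 = 21.010500
base radius r_b = r_p·cos α = 21.010500·cos 23.778° = 19.227014
roll angle φ = 11.854° = 0.20689133 rad
x = r_b·(cos φ + φ·sin φ) = 19.227014·(0.97867422 + 0.20689133·0.20541852) = 19.634118
y = r_b·(sin φ − φ·cos φ) = 19.227014·(0.20541852 − 0.20689133·0.97867422) = 0.056514

x=19.634118 y=0.056514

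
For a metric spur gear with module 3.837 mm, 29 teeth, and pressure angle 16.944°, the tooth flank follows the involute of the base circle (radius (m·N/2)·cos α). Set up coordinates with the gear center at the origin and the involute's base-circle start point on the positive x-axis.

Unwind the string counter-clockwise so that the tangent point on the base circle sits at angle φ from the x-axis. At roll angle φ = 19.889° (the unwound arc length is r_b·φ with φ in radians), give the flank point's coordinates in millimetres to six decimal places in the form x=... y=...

x=56.331909 y=0.733151

pitch radius r_p = m·N/2 = 3.837·29/2 = 55.636500
base radius r_b = r_p·cos α = 55.636500·cos 16.944° = 53.221323
roll angle φ = 19.889° = 0.34712853 rad
x = r_b·(cos φ + φ·sin φ) = 53.221323·(0.94035346 + 0.34712853·0.34019902) = 56.331909
y = r_b·(sin φ − φ·cos φ) = 53.221323·(0.34019902 − 0.34712853·0.94035346) = 0.733151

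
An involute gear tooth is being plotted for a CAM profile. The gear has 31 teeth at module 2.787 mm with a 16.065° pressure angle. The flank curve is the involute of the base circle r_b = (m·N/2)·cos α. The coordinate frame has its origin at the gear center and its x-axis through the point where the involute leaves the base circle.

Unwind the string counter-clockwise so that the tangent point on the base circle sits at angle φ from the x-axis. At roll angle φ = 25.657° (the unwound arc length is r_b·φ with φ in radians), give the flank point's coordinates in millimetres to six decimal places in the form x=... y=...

pitch radius r_p = m·N/2 = 2.787·31/2 = 43.198500
base radius r_b = r_p·cos α = 43.198500·cos 16.065° = 41.511528
roll angle φ = 25.657° = 0.44779913 rad
x = r_b·(cos φ + φ·sin φ) = 41.511528·(0.90140223 + 0.44779913·0.43298271) = 45.467224
y = r_b·(sin φ − φ·cos φ) = 41.511528·(0.43298271 − 0.44779913·0.90140223) = 1.217765

x=45.467224 y=1.217765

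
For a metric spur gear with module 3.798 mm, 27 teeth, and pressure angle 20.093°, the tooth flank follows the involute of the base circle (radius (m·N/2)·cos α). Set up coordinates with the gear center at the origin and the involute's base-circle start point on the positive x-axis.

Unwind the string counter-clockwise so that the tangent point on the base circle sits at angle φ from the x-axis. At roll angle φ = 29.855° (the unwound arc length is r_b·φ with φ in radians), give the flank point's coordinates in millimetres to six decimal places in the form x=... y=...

x=54.252230 y=2.209743

pitch radius r_p = m·N/2 = 3.798·27/2 = 51.273000
base radius r_b = r_p·cos α = 51.273000·cos 20.093° = 48.152332
roll angle φ = 29.855° = 0.52106805 rad
x = r_b·(cos φ + φ·sin φ) = 48.152332·(0.86728799 + 0.52106805·0.49780673) = 54.252230
y = r_b·(sin φ − φ·cos φ) = 48.152332·(0.49780673 − 0.52106805·0.86728799) = 2.209743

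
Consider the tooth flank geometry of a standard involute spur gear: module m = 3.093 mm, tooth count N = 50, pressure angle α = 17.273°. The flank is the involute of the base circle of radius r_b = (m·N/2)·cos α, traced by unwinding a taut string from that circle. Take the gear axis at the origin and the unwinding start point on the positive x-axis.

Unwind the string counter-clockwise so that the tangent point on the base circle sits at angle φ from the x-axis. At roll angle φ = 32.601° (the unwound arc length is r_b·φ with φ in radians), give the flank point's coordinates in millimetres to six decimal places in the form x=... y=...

pitch radius r_p = m·N/2 = 3.093·50/2 = 77.325000
base radius r_b = r_p·cos α = 77.325000·cos 17.273° = 73.837707
roll angle φ = 32.601° = 0.56899479 rad
x = r_b·(cos φ + φ·sin φ) = 73.837707·(0.84244299 + 0.56899479·0.53878549) = 84.840199
y = r_b·(sin φ − φ·cos φ) = 73.837707·(0.53878549 − 0.56899479·0.84244299) = 4.388900

x=84.840199 y=4.388900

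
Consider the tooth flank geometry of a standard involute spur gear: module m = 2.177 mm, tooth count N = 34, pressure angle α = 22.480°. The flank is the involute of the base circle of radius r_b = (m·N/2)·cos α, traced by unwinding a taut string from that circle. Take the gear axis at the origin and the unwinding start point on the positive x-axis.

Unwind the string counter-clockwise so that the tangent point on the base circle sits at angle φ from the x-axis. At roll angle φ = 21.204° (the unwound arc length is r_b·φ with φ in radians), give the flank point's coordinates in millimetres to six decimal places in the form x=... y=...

pitch radius r_p = m·N/2 = 2.177·34/2 = 37.009000
base radius r_b = r_p·cos α = 37.009000·cos 22.480° = 34.196799
roll angle φ = 21.204° = 0.37007961 rad
x = r_b·(cos φ + φ·sin φ) = 34.196799·(0.93229855 + 0.37007961·0.36168966) = 36.459004
y = r_b·(sin φ − φ·cos φ) = 34.196799·(0.36168966 − 0.37007961·0.93229855) = 0.569889

x=36.459004 y=0.569889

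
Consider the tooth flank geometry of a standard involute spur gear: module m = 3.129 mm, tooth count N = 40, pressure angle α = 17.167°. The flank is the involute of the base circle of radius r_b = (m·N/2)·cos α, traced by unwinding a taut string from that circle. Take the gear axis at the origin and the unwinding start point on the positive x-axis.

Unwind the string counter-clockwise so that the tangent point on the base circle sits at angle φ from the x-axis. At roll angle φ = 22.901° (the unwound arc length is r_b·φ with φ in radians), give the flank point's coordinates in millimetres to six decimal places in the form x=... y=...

pitch radius r_p = m·N/2 = 3.129·40/2 = 62.580000
base radius r_b = r_p·cos α = 62.580000·cos 17.167° = 59.791968
roll angle φ = 22.901° = 0.39969785 rad
x = r_b·(cos φ + φ·sin φ) = 59.791968·(0.92117861 + 0.39969785·0.38914003) = 64.379032
y = r_b·(sin φ − φ·cos φ) = 59.791968·(0.38914003 − 0.39969785·0.92117861) = 1.252457

x=64.379032 y=1.252457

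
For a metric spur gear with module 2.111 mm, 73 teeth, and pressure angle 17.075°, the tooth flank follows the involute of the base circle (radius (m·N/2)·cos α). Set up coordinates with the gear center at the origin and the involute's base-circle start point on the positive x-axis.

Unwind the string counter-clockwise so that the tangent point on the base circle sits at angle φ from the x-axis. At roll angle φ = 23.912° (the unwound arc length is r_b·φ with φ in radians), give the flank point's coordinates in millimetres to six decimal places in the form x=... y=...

x=79.793000 y=1.753794

pitch radius r_p = m·N/2 = 2.111·73/2 = 77.051500
base radius r_b = r_p·cos α = 77.051500·cos 17.075° = 73.655164
roll angle φ = 23.912° = 0.41734313 rad
x = r_b·(cos φ + φ·sin φ) = 73.655164·(0.91416908 + 0.41734313·0.40533306) = 79.793000
y = r_b·(sin φ − φ·cos φ) = 73.655164·(0.40533306 − 0.41734313·0.91416908) = 1.753794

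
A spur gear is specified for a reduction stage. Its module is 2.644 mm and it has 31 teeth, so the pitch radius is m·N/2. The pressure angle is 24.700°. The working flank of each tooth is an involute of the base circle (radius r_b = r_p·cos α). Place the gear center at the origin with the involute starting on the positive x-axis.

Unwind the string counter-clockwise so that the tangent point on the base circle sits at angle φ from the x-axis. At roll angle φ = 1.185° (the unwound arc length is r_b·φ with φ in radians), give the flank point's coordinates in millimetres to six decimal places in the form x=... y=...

pitch radius r_p = m·N/2 = 2.644·31/2 = 40.982000
base radius r_b = r_p·cos α = 40.982000·cos 24.700° = 37.232482
roll angle φ = 1.185° = 0.02068215 rad
x = r_b·(cos φ + φ·sin φ) = 37.232482·(0.99978613 + 0.02068215·0.02068068) = 37.240444
y = r_b·(sin φ − φ·cos φ) = 37.232482·(0.02068068 − 0.02068215·0.99978613) = 0.000110

x=37.240444 y=0.000110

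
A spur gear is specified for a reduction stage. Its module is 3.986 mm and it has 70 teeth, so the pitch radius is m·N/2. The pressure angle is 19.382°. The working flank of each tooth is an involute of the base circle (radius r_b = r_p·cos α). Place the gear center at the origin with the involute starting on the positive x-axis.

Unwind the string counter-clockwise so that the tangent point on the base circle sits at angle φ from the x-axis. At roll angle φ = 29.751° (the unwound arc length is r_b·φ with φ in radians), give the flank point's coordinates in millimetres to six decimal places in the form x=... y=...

pitch radius r_p = m·N/2 = 3.986·70/2 = 139.510000
base radius r_b = r_p·cos α = 139.510000·cos 19.382° = 131.603545
roll angle φ = 29.751° = 0.51925291 rad
x = r_b·(cos φ + φ·sin φ) = 131.603545·(0.86819015 + 0.51925291·0.49623166) = 148.167151
y = r_b·(sin φ − φ·cos φ) = 131.603545·(0.49623166 − 0.51925291·0.86819015) = 5.977617

x=148.167151 y=5.977617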